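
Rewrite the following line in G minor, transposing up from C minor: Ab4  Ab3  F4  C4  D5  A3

From C up to G is a perfect fifth; apply that to each pitch.
Ab4 -> Eb5
Ab3 -> Eb4
F4 -> C5
C4 -> G4
D5 -> A5
A3 -> E4

Eb5 Eb4 C5 G4 A5 E4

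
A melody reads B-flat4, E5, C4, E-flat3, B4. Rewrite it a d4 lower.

F#4 B#4 G#3 B2 F##4

Bb4 -> F#4
E5 -> B#4
C4 -> G#3
Eb3 -> B2
B4 -> F##4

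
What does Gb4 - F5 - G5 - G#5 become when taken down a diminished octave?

G3 F#4 G#4 G##4

Gb4: an octave down reaches G, and 11 semitones makes it G3.
F5 down a diminished octave is F#4.
A diminished octave down from G5 gives G#4.
G#5 down a diminished octave is G##4.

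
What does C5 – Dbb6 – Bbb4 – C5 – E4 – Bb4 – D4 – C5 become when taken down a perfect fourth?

G4 Abb5 Fb4 G4 B3 F4 A3 G4

C5: a fourth down reaches G, and 5 semitones makes it G4.
Dbb6 down a perfect fourth is Abb5.
Bbb4 down a perfect fourth is Fb4.
C5 down a perfect fourth is G4.
E4: a fourth down reaches B, and 5 semitones makes it B3.
A perfect fourth down from Bb4 gives F4.
A perfect fourth down from D4 gives A3.
C5 down a perfect fourth is G4.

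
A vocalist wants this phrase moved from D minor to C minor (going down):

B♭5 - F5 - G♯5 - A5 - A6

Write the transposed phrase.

Ab5 Eb5 F#5 G5 G6

From D down to C is a major second; apply that to each pitch.
Bb5 gives Ab5
F5 gives Eb5
G#5 gives F#5
A5 gives G5
A6 gives G6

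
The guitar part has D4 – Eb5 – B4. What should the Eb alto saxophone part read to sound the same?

B3 C5 G#4

First find concert pitch: the guitar sounds a perfect octave below written, so D4 Eb5 B4 sounds D3 Eb4 B3.
Then write for Eb alto saxophone: it sounds a major sixth below written, so the part must be a major sixth above concert.
D3 → B3
Eb4 → C5
B3 → G#4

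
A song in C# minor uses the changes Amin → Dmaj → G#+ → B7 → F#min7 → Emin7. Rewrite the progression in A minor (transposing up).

Fmin Bbmaj E+ G7 Dmin7 Cmin7

C# minor up to A minor is a minor sixth; each chord root moves by that interval while the quality stays the same.
Amin: root A up a minor sixth → F, giving Fmin.
Dmaj: root D up a minor sixth → Bb, giving Bbmaj.
G#+: root G# up a minor sixth → E, giving E+.
B7: root B up a minor sixth → G, giving G7.
F#min7: root F# up a minor sixth → D, giving Dmin7.
Emin7: root E up a minor sixth → C, giving Cmin7.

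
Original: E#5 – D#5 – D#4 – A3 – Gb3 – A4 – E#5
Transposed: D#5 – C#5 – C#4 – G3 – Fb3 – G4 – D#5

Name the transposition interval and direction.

down a major second

From E#5 to D#5 is 2 letter names — a second of some quality.
D#5 to E#5 is 2 semitones, which makes it a major second; the second version is lower, so the direction is down.
Checking another pair — E#5 → D#5 — gives the same interval.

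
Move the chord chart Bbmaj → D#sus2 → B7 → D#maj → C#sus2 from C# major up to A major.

Gbmaj Bsus2 G7 Bmaj Asus2

C# major up to A major is a minor sixth; each chord root moves by that interval while the quality stays the same.
Bbmaj: root Bb up a minor sixth → Gb, giving Gbmaj.
D#sus2: root D# up a minor sixth → B, giving Bsus2.
B7: root B up a minor sixth → G, giving G7.
D#maj: root D# up a minor sixth → B, giving Bmaj.
C#sus2: root C# up a minor sixth → A, giving Asus2.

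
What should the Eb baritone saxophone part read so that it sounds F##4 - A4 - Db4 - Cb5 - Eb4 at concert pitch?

Written C4 sounds as Eb2 on the Eb baritone saxophone, so concert pitches are written a major thirteenth up.
F##4 becomes D##6
A4 becomes F#6
Db4 becomes Bb5
Cb5 becomes Ab6
Eb4 becomes C6

D##6 F#6 Bb5 Ab6 C6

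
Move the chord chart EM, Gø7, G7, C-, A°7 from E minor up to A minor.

AM Cø7 C7 F- D°7

E minor up to A minor is a perfect fourth; each chord root moves by that interval while the quality stays the same.
EM: root E up a perfect fourth → A, giving AM.
Gø7: root G up a perfect fourth → C, giving Cø7.
G7: root G up a perfect fourth → C, giving C7.
C-: root C up a perfect fourth → F, giving F-.
A°7: root A up a perfect fourth → D, giving D°7.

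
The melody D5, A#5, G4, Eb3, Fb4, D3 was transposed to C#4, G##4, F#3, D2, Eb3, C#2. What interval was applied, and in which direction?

down a minor ninth

From D5 to C#4 is 9 letter names — a ninth of some quality.
C#4 to D5 is 13 semitones, which makes it a minor ninth; the second version is lower, so the direction is down.
Checking another pair — D3 → C#2 — gives the same interval.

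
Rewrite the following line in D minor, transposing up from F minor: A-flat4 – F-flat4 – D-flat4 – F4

F5 Db5 Bb4 D5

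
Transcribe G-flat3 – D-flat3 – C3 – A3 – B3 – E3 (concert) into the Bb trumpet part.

The Bb trumpet sounds a major second below written, so the written part must be a major second above concert — transpose each note up.
Gb3 to Ab3
Db3 to Eb3
C3 to D3
A3 to B3
B3 to C#4
E3 to F#3

Ab3 Eb3 D3 B3 C#4 F#3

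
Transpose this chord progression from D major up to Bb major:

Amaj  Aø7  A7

D major up to Bb major is a minor sixth; each chord root moves by that interval while the quality stays the same.
Amaj: root A up a minor sixth → F, giving Fmaj.
Aø7: root A up a minor sixth → F, giving Fø7.
A7: root A up a minor sixth → F, giving F7.

Fmaj Fø7 F7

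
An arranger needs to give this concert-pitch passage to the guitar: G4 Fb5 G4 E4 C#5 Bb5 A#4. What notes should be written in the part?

G5 Fb6 G5 E5 C#6 Bb6 A#5

The guitar sounds a perfect octave below written, so the written part must be a perfect octave above concert — transpose each note up.
G4 gives G5
Fb5 gives Fb6
G4 gives G5
E4 gives E5
C#5 gives C#6
Bb5 gives Bb6
A#4 gives A#5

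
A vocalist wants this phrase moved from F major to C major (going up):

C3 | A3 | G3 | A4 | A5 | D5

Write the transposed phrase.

From F up to C is a perfect fifth; apply that to each pitch.
C3 → G3
A3 → E4
G3 → D4
A4 → E5
A5 → E6
D5 → A5

G3 E4 D4 E5 E6 A5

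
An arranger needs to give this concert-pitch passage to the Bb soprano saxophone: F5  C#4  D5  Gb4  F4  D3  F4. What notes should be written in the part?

Written C4 sounds as Bb3 on the Bb soprano saxophone, so concert pitches are written a major second up.
F5 to G5
C#4 to D#4
D5 to E5
Gb4 to Ab4
F4 to G4
D3 to E3
F4 to G4

G5 D#4 E5 Ab4 G4 E3 G4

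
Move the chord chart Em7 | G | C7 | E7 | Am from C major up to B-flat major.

C major up to B-flat major is a minor seventh; each chord root moves by that interval while the quality stays the same.
Em7: root E up a minor seventh → D, giving Dm7.
G: root G up a minor seventh → F, giving F.
C7: root C up a minor seventh → Bb, giving Bb7.
E7: root E up a minor seventh → D, giving D7.
Am: root A up a minor seventh → G, giving Gm.

Dm7 F Bb7 D7 Gm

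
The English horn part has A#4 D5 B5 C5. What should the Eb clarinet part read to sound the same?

First find concert pitch: the English horn sounds a perfect fifth below written, so A#4 D5 B5 C5 sounds D#4 G4 E5 F4.
Then write for Eb clarinet: it sounds a minor third above written, so the part must be a minor third below concert.
D#4 → B#3
G4 → E4
E5 → C#5
F4 → D4

B#3 E4 C#5 D4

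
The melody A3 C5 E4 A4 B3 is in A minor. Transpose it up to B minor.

B3 D5 F#4 B4 C#4

From A up to B is a major second; apply that to each pitch.
A3 -> B3
C5 -> D5
E4 -> F#4
A4 -> B4
B3 -> C#4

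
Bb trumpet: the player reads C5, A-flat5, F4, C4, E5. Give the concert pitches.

Bb4 Gb5 Eb4 Bb3 D5

Written C4 on the Bb trumpet sounds as Bb3, a major second lower; apply that shift to every note.
C5 -> Bb4
Ab5 -> Gb5
F4 -> Eb4
C4 -> Bb3
E5 -> D5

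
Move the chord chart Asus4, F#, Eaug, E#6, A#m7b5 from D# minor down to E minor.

Bbsus4 G Faug F#6 Bm7b5

D# minor down to E minor is a major seventh; each chord root moves by that interval while the quality stays the same.
Asus4: root A down a major seventh → Bb, giving Bbsus4.
F#: root F# down a major seventh → G, giving G.
Eaug: root E down a major seventh → F, giving Faug.
E#6: root E# down a major seventh → F#, giving F#6.
A#m7b5: root A# down a major seventh → B, giving Bm7b5.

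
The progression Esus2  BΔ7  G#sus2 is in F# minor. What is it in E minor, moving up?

Dsus2 AΔ7 F#sus2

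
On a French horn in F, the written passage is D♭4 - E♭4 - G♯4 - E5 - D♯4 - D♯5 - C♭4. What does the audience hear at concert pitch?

Gb3 Ab3 C#4 A4 G#3 G#4 Fb3

The French horn in F sounds a perfect fifth below written, so transpose each written note down a perfect fifth.
Db4 becomes Gb3
Eb4 becomes Ab3
G#4 becomes C#4
E5 becomes A4
D#4 becomes G#3
D#5 becomes G#4
Cb4 becomes Fb3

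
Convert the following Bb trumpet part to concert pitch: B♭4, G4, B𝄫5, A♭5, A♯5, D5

Written C4 on the Bb trumpet sounds as Bb3, a major second lower; apply that shift to every note.
Bb4 gives Ab4
G4 gives F4
Bbb5 gives Abb5
Ab5 gives Gb5
A#5 gives G#5
D5 gives C5

Ab4 F4 Abb5 Gb5 G#5 C5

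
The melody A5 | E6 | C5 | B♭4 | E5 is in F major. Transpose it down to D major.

From F down to D is a minor third; apply that to each pitch.
A5 to F#5
E6 to C#6
C5 to A4
Bb4 to G4
E5 to C#5

F#5 C#6 A4 G4 C#5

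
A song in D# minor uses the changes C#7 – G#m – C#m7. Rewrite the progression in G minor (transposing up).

D# minor up to G minor is a diminished fourth; each chord root moves by that interval while the quality stays the same.
C#7: root C# up a diminished fourth → F, giving F7.
G#m: root G# up a diminished fourth → C, giving Cm.
C#m7: root C# up a diminished fourth → F, giving Fm7.

F7 Cm Fm7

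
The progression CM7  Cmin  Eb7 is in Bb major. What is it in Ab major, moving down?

BbM7 Bbmin Db7

Bb major down to Ab major is a major second; each chord root moves by that interval while the quality stays the same.
CM7: root C down a major second → Bb, giving BbM7.
Cmin: root C down a major second → Bb, giving Bbmin.
Eb7: root Eb down a major second → Db, giving Db7.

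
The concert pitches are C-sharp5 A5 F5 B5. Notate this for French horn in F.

G#5 E6 C6 F#6

The French horn in F sounds a perfect fifth below written, so the written part must be a perfect fifth above concert — transpose each note up.
C#5 → G#5
A5 → E6
F5 → C6
B5 → F#6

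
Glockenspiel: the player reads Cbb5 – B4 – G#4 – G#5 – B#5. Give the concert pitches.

Cbb7 B6 G#6 G#7 B#7

The glockenspiel sounds a perfect fifteenth above written, so transpose each written note up a perfect fifteenth.
Cbb5 -> Cbb7
B4 -> B6
G#4 -> G#6
G#5 -> G#7
B#5 -> B#7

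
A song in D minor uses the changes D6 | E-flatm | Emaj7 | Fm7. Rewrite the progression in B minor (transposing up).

B6 Cm C#maj7 Dm7

D minor up to B minor is a major sixth; each chord root moves by that interval while the quality stays the same.
D6: root D up a major sixth → B, giving B6.
E-flatm: root E-flat up a major sixth → C, giving Cm.
Emaj7: root E up a major sixth → C#, giving C#maj7.
Fm7: root F up a major sixth → D, giving Dm7.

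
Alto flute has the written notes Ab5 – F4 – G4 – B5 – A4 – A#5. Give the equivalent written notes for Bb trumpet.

F5 D4 E4 G#5 F#4 F##5

First find concert pitch: the alto flute sounds a perfect fourth below written, so Ab5 F4 G4 B5 A4 A#5 sounds Eb5 C4 D4 F#5 E4 E#5.
Then write for Bb trumpet: it sounds a major second below written, so the part must be a major second above concert.
Eb5 → F5
C4 → D4
D4 → E4
F#5 → G#5
E4 → F#4
E#5 → F##5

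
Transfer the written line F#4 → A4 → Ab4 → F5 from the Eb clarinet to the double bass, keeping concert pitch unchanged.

A5 C6 Cb6 Ab6

First find concert pitch: the Eb clarinet sounds a minor third above written, so F#4 A4 Ab4 F5 sounds A4 C5 Cb5 Ab5.
Then write for double bass: it sounds a perfect octave below written, so the part must be a perfect octave above concert.
A4 → A5
C5 → C6
Cb5 → Cb6
Ab5 → Ab6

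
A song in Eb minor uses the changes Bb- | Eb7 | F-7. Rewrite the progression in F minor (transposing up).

C- F7 G-7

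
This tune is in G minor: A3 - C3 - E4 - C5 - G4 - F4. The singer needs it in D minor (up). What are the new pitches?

E4 G3 B4 G5 D5 C5

From G up to D is a perfect fifth; apply that to each pitch.
A3 gives E4
C3 gives G3
E4 gives B4
C5 gives G5
G4 gives D5
F4 gives C5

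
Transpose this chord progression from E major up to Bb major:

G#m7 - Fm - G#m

Dm7 Cbm Dm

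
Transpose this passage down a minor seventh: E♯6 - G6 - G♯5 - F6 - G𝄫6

F##5 A5 A#4 G5 Abb5

E#6 gives F##5
G6 gives A5
G#5 gives A#4
F6 gives G5
Gbb6 gives Abb5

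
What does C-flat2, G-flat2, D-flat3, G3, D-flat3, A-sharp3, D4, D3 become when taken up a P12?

Cb2 to Gb3
Gb2 to Db4
Db3 to Ab4
G3 to D5
Db3 to Ab4
A#3 to E#5
D4 to A5
D3 to A4

Gb3 Db4 Ab4 D5 Ab4 E#5 A5 A4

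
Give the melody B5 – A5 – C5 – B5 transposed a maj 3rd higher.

D#6 C#6 E5 D#6

B5 → D#6
A5 → C#6
C5 → E5
B5 → D#6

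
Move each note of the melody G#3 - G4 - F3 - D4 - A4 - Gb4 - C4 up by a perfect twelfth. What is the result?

G#3 becomes D#5
G4 becomes D6
F3 becomes C5
D4 becomes A5
A4 becomes E6
Gb4 becomes Db6
C4 becomes G5

D#5 D6 C5 A5 E6 Db6 G5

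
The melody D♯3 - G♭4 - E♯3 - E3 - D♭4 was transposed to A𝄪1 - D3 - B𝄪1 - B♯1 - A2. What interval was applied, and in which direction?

down a diminished eleventh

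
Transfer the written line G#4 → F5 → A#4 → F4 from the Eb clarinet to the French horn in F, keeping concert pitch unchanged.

F#5 Eb6 G#5 Eb5

First find concert pitch: the Eb clarinet sounds a minor third above written, so G#4 F5 A#4 F4 sounds B4 Ab5 C#5 Ab4.
Then write for French horn in F: it sounds a perfect fifth below written, so the part must be a perfect fifth above concert.
B4 → F#5
Ab5 → Eb6
C#5 → G#5
Ab4 → Eb5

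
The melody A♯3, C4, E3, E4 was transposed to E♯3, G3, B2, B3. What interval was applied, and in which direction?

down a perfect fourth

Take the first pair: A#3 → E#3. A to E spans 4 letter names, so the interval is some kind of fourth.
E#3 to A#3 is 5 semitones, which makes it a perfect fourth; the second version is lower, so the direction is down.
Checking another pair — E4 → B3 — gives the same interval.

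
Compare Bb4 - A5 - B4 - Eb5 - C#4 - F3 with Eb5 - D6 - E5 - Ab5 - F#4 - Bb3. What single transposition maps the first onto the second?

Take the first pair: Bb4 → Eb5. B to E spans 4 letter names, so the interval is some kind of fourth.
Bb4 to Eb5 is 5 semitones, which makes it a perfect fourth; the second version is higher, so the direction is up.
Checking another pair — F3 → Bb3 — gives the same interval.

up a perfect fourth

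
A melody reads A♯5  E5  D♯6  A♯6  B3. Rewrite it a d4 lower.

E##5 B#4 A##5 E##6 F##3

A#5 down a diminished fourth is E##5.
E5: a fourth down reaches B, and 4 semitones makes it B#4.
A diminished fourth down from D#6 gives A##5.
A#6 down a diminished fourth is E##6.
B3: a fourth down reaches F, and 4 semitones makes it F##3.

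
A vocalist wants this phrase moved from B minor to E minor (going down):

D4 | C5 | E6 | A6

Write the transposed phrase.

From B down to E is a perfect fifth; apply that to each pitch.
D4 -> G3
C5 -> F4
E6 -> A5
A6 -> D6

G3 F4 A5 D6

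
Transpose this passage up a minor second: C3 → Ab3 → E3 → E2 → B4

Db3 Bbb3 F3 F2 C5

C3 up a minor second is Db3.
Ab3: a second up reaches B, and 1 semitone makes it Bbb3.
E3 up a minor second is F3.
E2: a second up reaches F, and 1 semitone makes it F2.
B4: a second up reaches C, and 1 semitone makes it C5.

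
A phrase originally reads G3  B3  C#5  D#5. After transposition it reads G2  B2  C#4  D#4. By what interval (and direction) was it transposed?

down a perfect octave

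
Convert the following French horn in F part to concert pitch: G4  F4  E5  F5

C4 Bb3 A4 Bb4

Written C4 on the French horn in F sounds as F3, a perfect fifth lower; apply that shift to every note.
G4 -> C4
F4 -> Bb3
E5 -> A4
F5 -> Bb4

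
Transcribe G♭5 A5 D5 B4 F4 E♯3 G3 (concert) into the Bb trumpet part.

Ab5 B5 E5 C#5 G4 F##3 A3

The Bb trumpet sounds a major second below written, so the written part must be a major second above concert — transpose each note up.
Gb5 → Ab5
A5 → B5
D5 → E5
B4 → C#5
F4 → G4
E#3 → F##3
G3 → A3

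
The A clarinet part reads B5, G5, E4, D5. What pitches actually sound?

G#5 E5 C#4 B4

Written C4 on the A clarinet sounds as A3, a minor third lower; apply that shift to every note.
B5 -> G#5
G5 -> E5
E4 -> C#4
D5 -> B4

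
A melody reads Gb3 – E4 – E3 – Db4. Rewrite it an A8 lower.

Gb3 → Gbb2
E4 → Eb3
E3 → Eb2
Db4 → Dbb3

Gbb2 Eb3 Eb2 Dbb3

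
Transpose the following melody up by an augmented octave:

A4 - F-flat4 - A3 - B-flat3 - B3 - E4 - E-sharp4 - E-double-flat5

A#5 F5 A#4 B4 B#4 E#5 E##5 Eb6

A4 to A#5
Fb4 to F5
A3 to A#4
Bb3 to B4
B3 to B#4
E4 to E#5
E#4 to E##5
Ebb5 to Eb6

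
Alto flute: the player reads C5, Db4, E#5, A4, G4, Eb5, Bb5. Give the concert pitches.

G4 Ab3 B#4 E4 D4 Bb4 F5

The alto flute sounds a perfect fourth below written, so transpose each written note down a perfect fourth.
C5 -> G4
Db4 -> Ab3
E#5 -> B#4
A4 -> E4
G4 -> D4
Eb5 -> Bb4
Bb5 -> F5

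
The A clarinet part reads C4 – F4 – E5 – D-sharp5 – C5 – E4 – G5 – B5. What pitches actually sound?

A3 D4 C#5 B#4 A4 C#4 E5 G#5

The A clarinet sounds a minor third below written, so transpose each written note down a minor third.
C4 becomes A3
F4 becomes D4
E5 becomes C#5
D#5 becomes B#4
C5 becomes A4
E4 becomes C#4
G5 becomes E5
B5 becomes G#5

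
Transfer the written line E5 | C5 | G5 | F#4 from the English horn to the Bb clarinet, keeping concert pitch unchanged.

First find concert pitch: the English horn sounds a perfect fifth below written, so E5 C5 G5 F#4 sounds A4 F4 C5 B3.
Then write for Bb clarinet: it sounds a major second below written, so the part must be a major second above concert.
A4 → B4
F4 → G4
C5 → D5
B3 → C#4

B4 G4 D5 C#4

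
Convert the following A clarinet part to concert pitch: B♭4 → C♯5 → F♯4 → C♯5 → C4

The A clarinet sounds a minor third below written, so transpose each written note down a minor third.
Bb4 becomes G4
C#5 becomes A#4
F#4 becomes D#4
C#5 becomes A#4
C4 becomes A3

G4 A#4 D#4 A#4 A3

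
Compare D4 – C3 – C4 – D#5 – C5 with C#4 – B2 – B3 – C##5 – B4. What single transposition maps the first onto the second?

down a minor second

Take the first pair: D4 → C#4. D to C spans 2 letter names, so the interval is some kind of second.
C#4 to D4 is 1 semitone, which makes it a minor second; the second version is lower, so the direction is down.
Checking another pair — C5 → B4 — gives the same interval.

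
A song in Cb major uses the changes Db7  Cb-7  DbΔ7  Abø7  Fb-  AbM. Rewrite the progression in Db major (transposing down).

Cb major down to Db major is a minor seventh; each chord root moves by that interval while the quality stays the same.
Db7: root Db down a minor seventh → Eb, giving Eb7.
Cb-7: root Cb down a minor seventh → Db, giving Db-7.
DbΔ7: root Db down a minor seventh → Eb, giving EbΔ7.
Abø7: root Ab down a minor seventh → Bb, giving Bbø7.
Fb-: root Fb down a minor seventh → Gb, giving Gb-.
AbM: root Ab down a minor seventh → Bb, giving BbM.

Eb7 Db-7 EbΔ7 Bbø7 Gb- BbM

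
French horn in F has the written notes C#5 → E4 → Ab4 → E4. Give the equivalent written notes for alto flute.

B4 D4 Gb4 D4

First find concert pitch: the French horn in F sounds a perfect fifth below written, so C#5 E4 Ab4 E4 sounds F#4 A3 Db4 A3.
Then write for alto flute: it sounds a perfect fourth below written, so the part must be a perfect fourth above concert.
F#4 → B4
A3 → D4
Db4 → Gb4
A3 → D4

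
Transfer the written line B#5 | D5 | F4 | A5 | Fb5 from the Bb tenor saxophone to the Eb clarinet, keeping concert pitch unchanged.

First find concert pitch: the Bb tenor saxophone sounds a major ninth below written, so B#5 D5 F4 A5 Fb5 sounds A#4 C4 Eb3 G4 Ebb4.
Then write for Eb clarinet: it sounds a minor third above written, so the part must be a minor third below concert.
A#4 → F##4
C4 → A3
Eb3 → C3
G4 → E4
Ebb4 → Cb4

F##4 A3 C3 E4 Cb4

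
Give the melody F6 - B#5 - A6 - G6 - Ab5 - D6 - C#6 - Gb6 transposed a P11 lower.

F6: an eleventh down reaches C, and 17 semitones makes it C5.
B#5: an eleventh down reaches F, and 17 semitones makes it F##4.
A perfect eleventh down from A6 gives E5.
G6: an eleventh down reaches D, and 17 semitones makes it D5.
Ab5 down a perfect eleventh is Eb4.
A perfect eleventh down from D6 gives A4.
C#6: an eleventh down reaches G, and 17 semitones makes it G#4.
Gb6: an eleventh down reaches D, and 17 semitones makes it Db5.

C5 F##4 E5 D5 Eb4 A4 G#4 Db5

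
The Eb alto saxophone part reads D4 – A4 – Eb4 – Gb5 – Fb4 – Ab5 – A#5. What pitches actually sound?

Written C4 on the Eb alto saxophone sounds as Eb3, a major sixth lower; apply that shift to every note.
D4 → F3
A4 → C4
Eb4 → Gb3
Gb5 → Bbb4
Fb4 → Abb3
Ab5 → Cb5
A#5 → C#5

F3 C4 Gb3 Bbb4 Abb3 Cb5 C#5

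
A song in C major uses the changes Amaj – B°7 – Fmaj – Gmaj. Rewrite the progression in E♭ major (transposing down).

C major down to E♭ major is a major sixth; each chord root moves by that interval while the quality stays the same.
Amaj: root A down a major sixth → C, giving Cmaj.
B°7: root B down a major sixth → D, giving D°7.
Fmaj: root F down a major sixth → Ab, giving Abmaj.
Gmaj: root G down a major sixth → Bb, giving Bbmaj.

Cmaj D°7 Abmaj Bbmaj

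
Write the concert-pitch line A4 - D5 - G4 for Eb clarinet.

The Eb clarinet sounds a minor third above written, so the written part must be a minor third below concert — transpose each note down.
A4 becomes F#4
D5 becomes B4
G4 becomes E4

F#4 B4 E4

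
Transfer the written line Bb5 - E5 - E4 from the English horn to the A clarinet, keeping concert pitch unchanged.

Gb5 C5 C4

First find concert pitch: the English horn sounds a perfect fifth below written, so Bb5 E5 E4 sounds Eb5 A4 A3.
Then write for A clarinet: it sounds a minor third below written, so the part must be a minor third above concert.
Eb5 → Gb5
A4 → C5
A3 → C4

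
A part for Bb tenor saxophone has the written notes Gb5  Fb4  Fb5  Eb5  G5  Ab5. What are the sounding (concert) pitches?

Fb4 Ebb3 Ebb4 Db4 F4 Gb4

The Bb tenor saxophone sounds a major ninth below written, so transpose each written note down a major ninth.
Gb5 becomes Fb4
Fb4 becomes Ebb3
Fb5 becomes Ebb4
Eb5 becomes Db4
G5 becomes F4
Ab5 becomes Gb4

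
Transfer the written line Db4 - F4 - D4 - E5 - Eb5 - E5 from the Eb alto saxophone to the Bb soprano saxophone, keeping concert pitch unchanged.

First find concert pitch: the Eb alto saxophone sounds a major sixth below written, so Db4 F4 D4 E5 Eb5 E5 sounds Fb3 Ab3 F3 G4 Gb4 G4.
Then write for Bb soprano saxophone: it sounds a major second below written, so the part must be a major second above concert.
Fb3 → Gb3
Ab3 → Bb3
F3 → G3
G4 → A4
Gb4 → Ab4
G4 → A4

Gb3 Bb3 G3 A4 Ab4 A4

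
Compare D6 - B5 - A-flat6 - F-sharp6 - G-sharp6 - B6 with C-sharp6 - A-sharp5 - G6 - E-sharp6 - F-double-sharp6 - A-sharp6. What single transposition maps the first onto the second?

From D6 to C#6 is 2 letter names — a second of some quality.
C#6 to D6 is 1 semitone, which makes it a minor second; the second version is lower, so the direction is down.
Checking another pair — B6 → A#6 — gives the same interval.

down a minor second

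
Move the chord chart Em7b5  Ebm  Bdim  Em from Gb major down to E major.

Gb major down to E major is a diminished third; each chord root moves by that interval while the quality stays the same.
Em7b5: root E down a diminished third → C##, giving C##m7b5.
Ebm: root Eb down a diminished third → C#, giving C#m.
Bdim: root B down a diminished third → G##, giving G##dim.
Em: root E down a diminished third → C##, giving C##m.

C##m7b5 C#m G##dim C##m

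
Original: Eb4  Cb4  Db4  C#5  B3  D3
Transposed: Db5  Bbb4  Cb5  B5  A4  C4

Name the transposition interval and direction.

up a minor seventh

Take the first pair: Eb4 → Db5. E to D spans 7 letter names, so the interval is some kind of seventh.
Eb4 to Db5 is 10 semitones, which makes it a minor seventh; the second version is higher, so the direction is up.
Checking another pair — D3 → C4 — gives the same interval.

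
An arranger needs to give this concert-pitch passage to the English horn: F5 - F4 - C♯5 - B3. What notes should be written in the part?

Written C4 sounds as F3 on the English horn, so concert pitches are written a perfect fifth up.
F5 → C6
F4 → C5
C#5 → G#5
B3 → F#4

C6 C5 G#5 F#4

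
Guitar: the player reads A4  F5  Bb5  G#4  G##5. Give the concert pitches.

Written C4 on the guitar sounds as C3, a perfect octave lower; apply that shift to every note.
A4 to A3
F5 to F4
Bb5 to Bb4
G#4 to G#3
G##5 to G##4

A3 F4 Bb4 G#3 G##4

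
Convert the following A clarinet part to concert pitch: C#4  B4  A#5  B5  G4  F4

A#3 G#4 F##5 G#5 E4 D4

Written C4 on the A clarinet sounds as A3, a minor third lower; apply that shift to every note.
C#4 to A#3
B4 to G#4
A#5 to F##5
B5 to G#5
G4 to E4
F4 to D4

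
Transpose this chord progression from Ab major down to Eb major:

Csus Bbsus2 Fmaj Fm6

Gsus Fsus2 Cmaj Cm6

Ab major down to Eb major is a perfect fourth; each chord root moves by that interval while the quality stays the same.
Csus: root C down a perfect fourth → G, giving Gsus.
Bbsus2: root Bb down a perfect fourth → F, giving Fsus2.
Fmaj: root F down a perfect fourth → C, giving Cmaj.
Fm6: root F down a perfect fourth → C, giving Cm6.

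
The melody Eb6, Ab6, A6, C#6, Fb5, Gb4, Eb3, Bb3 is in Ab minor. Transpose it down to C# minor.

From Ab down to C# is a diminished sixth; apply that to each pitch.
Eb6 to G#5
Ab6 to C#6
A6 to C##6
C#6 to E##5
Fb5 to A4
Gb4 to B3
Eb3 to G#2
Bb3 to D#3

G#5 C#6 C##6 E##5 A4 B3 G#2 D#3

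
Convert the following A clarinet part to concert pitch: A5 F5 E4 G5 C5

Written C4 on the A clarinet sounds as A3, a minor third lower; apply that shift to every note.
A5 to F#5
F5 to D5
E4 to C#4
G5 to E5
C5 to A4

F#5 D5 C#4 E5 A4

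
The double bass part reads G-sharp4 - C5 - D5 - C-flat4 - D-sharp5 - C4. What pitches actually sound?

Written C4 on the double bass sounds as C3, a perfect octave lower; apply that shift to every note.
G#4 to G#3
C5 to C4
D5 to D4
Cb4 to Cb3
D#5 to D#4
C4 to C3

G#3 C4 D4 Cb3 D#4 C3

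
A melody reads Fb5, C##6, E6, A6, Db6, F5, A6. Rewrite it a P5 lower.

Fb5 to Bbb4
C##6 to F##5
E6 to A5
A6 to D6
Db6 to Gb5
F5 to Bb4
A6 to D6

Bbb4 F##5 A5 D6 Gb5 Bb4 D6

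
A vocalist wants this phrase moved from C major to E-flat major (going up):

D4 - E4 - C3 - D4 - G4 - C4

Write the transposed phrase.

F4 G4 Eb3 F4 Bb4 Eb4

From C up to E-flat is a minor third; apply that to each pitch.
D4 gives F4
E4 gives G4
C3 gives Eb3
D4 gives F4
G4 gives Bb4
C4 gives Eb4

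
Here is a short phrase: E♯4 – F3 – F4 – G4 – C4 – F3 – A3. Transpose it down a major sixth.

G#3 Ab2 Ab3 Bb3 Eb3 Ab2 C3

E#4 gives G#3
F3 gives Ab2
F4 gives Ab3
G4 gives Bb3
C4 gives Eb3
F3 gives Ab2
A3 gives C3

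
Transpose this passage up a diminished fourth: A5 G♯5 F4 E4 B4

Db6 C6 Bbb4 Ab4 Eb5

A5 up a diminished fourth is Db6.
G#5 up a diminished fourth is C6.
F4 up a diminished fourth is Bbb4.
A diminished fourth up from E4 gives Ab4.
A diminished fourth up from B4 gives Eb5.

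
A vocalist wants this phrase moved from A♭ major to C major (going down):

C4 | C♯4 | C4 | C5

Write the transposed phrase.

E3 E#3 E3 E4

A♭ major to C major down is a minor sixth, so every note moves down by that interval.
C4 to E3
C#4 to E#3
C4 to E3
C5 to E4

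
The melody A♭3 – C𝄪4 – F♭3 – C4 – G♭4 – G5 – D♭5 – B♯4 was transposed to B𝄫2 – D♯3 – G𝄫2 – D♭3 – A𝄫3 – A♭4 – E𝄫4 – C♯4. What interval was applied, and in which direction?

down a major seventh

From Ab3 to Bbb2 is 7 letter names — a seventh of some quality.
Bbb2 to Ab3 is 11 semitones, which makes it a major seventh; the second version is lower, so the direction is down.
Checking another pair — B#4 → C#4 — gives the same interval.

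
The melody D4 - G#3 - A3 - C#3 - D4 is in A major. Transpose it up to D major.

A major to D major up is a perfect fourth, so every note moves up by that interval.
D4 -> G4
G#3 -> C#4
A3 -> D4
C#3 -> F#3
D4 -> G4

G4 C#4 D4 F#3 G4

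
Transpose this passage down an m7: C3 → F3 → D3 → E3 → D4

D2 G2 E2 F#2 E3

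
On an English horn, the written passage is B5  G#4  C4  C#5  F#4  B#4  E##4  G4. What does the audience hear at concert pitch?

The English horn sounds a perfect fifth below written, so transpose each written note down a perfect fifth.
B5 becomes E5
G#4 becomes C#4
C4 becomes F3
C#5 becomes F#4
F#4 becomes B3
B#4 becomes E#4
E##4 becomes A##3
G4 becomes C4

E5 C#4 F3 F#4 B3 E#4 A##3 C4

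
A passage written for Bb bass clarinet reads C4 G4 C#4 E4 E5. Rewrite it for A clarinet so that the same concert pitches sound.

Db3 Ab3 D3 F3 F4

First find concert pitch: the Bb bass clarinet sounds a major ninth below written, so C4 G4 C#4 E4 E5 sounds Bb2 F3 B2 D3 D4.
Then write for A clarinet: it sounds a minor third below written, so the part must be a minor third above concert.
Bb2 → Db3
F3 → Ab3
B2 → D3
D3 → F3
D4 → F4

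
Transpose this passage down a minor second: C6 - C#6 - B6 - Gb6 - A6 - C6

C6 to B5
C#6 to B#5
B6 to A#6
Gb6 to F6
A6 to G#6
C6 to B5

B5 B#5 A#6 F6 G#6 B5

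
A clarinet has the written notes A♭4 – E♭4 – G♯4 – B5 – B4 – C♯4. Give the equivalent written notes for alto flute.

Bb4 F4 A#4 C#6 C#5 D#4

First find concert pitch: the A clarinet sounds a minor third below written, so A♭4 E♭4 G♯4 B5 B4 C♯4 sounds F4 C4 E#4 G#5 G#4 A#3.
Then write for alto flute: it sounds a perfect fourth below written, so the part must be a perfect fourth above concert.
F4 → Bb4
C4 → F4
E#4 → A#4
G#5 → C#6
G#4 → C#5
A#3 → D#4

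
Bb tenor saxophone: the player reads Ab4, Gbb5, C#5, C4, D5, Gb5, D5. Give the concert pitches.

Gb3 Fbb4 B3 Bb2 C4 Fb4 C4

Written C4 on the Bb tenor saxophone sounds as Bb2, a major ninth lower; apply that shift to every note.
Ab4 -> Gb3
Gbb5 -> Fbb4
C#5 -> B3
C4 -> Bb2
D5 -> C4
Gb5 -> Fb4
D5 -> C4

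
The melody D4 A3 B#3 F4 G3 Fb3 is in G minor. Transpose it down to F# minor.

C#4 G#3 A##3 E4 F#3 Eb3

G minor to F# minor down is a minor second, so every note moves down by that interval.
D4 -> C#4
A3 -> G#3
B#3 -> A##3
F4 -> E4
G3 -> F#3
Fb3 -> Eb3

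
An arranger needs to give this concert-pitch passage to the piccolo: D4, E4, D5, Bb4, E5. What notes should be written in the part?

D3 E3 D4 Bb3 E4

The piccolo sounds a perfect octave above written, so the written part must be a perfect octave below concert — transpose each note down.
D4 to D3
E4 to E3
D5 to D4
Bb4 to Bb3
E5 to E4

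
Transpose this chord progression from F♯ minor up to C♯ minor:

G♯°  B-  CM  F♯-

D#° F#- GM C#-

F♯ minor up to C♯ minor is a perfect fifth; each chord root moves by that interval while the quality stays the same.
G♯°: root G♯ up a perfect fifth → D#, giving D#°.
B-: root B up a perfect fifth → F#, giving F#-.
CM: root C up a perfect fifth → G, giving GM.
F♯-: root F♯ up a perfect fifth → C#, giving C#-.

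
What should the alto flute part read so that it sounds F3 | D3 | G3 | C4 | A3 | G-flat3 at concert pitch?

The alto flute sounds a perfect fourth below written, so the written part must be a perfect fourth above concert — transpose each note up.
F3 becomes Bb3
D3 becomes G3
G3 becomes C4
C4 becomes F4
A3 becomes D4
Gb3 becomes Cb4

Bb3 G3 C4 F4 D4 Cb4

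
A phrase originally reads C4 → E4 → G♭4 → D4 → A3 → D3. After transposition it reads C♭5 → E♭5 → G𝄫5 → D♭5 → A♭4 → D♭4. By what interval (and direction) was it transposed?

up a diminished octave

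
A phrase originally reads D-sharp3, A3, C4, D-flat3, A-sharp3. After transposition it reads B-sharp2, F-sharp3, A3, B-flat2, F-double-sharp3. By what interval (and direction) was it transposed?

down a minor third

From D#3 to B#2 is 3 letter names — a third of some quality.
B#2 to D#3 is 3 semitones, which makes it a minor third; the second version is lower, so the direction is down.
Checking another pair — A#3 → F##3 — gives the same interval.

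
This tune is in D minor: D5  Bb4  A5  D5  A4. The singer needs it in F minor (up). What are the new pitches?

F5 Db5 C6 F5 C5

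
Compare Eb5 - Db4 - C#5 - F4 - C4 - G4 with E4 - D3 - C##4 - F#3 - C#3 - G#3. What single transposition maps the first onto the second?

down a diminished octave

Take the first pair: Eb5 → E4. E to E spans 8 letter names, so the interval is some kind of octave.
E4 to Eb5 is 11 semitones, which makes it a diminished octave; the second version is lower, so the direction is down.
Checking another pair — G4 → G#3 — gives the same interval.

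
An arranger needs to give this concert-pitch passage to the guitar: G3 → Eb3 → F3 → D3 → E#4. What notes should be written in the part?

G4 Eb4 F4 D4 E#5

Written C4 sounds as C3 on the guitar, so concert pitches are written a perfect octave up.
G3 -> G4
Eb3 -> Eb4
F3 -> F4
D3 -> D4
E#4 -> E#5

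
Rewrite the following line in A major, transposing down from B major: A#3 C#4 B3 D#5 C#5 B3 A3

G#3 B3 A3 C#5 B4 A3 G3

From B down to A is a major second; apply that to each pitch.
A#3 -> G#3
C#4 -> B3
B3 -> A3
D#5 -> C#5
C#5 -> B4
B3 -> A3
A3 -> G3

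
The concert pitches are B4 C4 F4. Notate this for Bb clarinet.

Written C4 sounds as Bb3 on the Bb clarinet, so concert pitches are written a major second up.
B4 to C#5
C4 to D4
F4 to G4

C#5 D4 G4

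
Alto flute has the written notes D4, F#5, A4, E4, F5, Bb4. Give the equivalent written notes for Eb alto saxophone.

F#4 A#5 C#5 G#4 A5 D5

First find concert pitch: the alto flute sounds a perfect fourth below written, so D4 F#5 A4 E4 F5 Bb4 sounds A3 C#5 E4 B3 C5 F4.
Then write for Eb alto saxophone: it sounds a major sixth below written, so the part must be a major sixth above concert.
A3 → F#4
C#5 → A#5
E4 → C#5
B3 → G#4
C5 → A5
F4 → D5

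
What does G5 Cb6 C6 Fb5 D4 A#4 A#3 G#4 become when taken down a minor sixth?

B4 Eb5 E5 Ab4 F#3 C##4 C##3 B#3

G5 down a minor sixth is B4.
Cb6 down a minor sixth is Eb5.
C6: a sixth down reaches E, and 8 semitones makes it E5.
Fb5 down a minor sixth is Ab4.
D4 down a minor sixth is F#3.
A#4: a sixth down reaches C, and 8 semitones makes it C##4.
A#3: a sixth down reaches C, and 8 semitones makes it C##3.
G#4 down a minor sixth is B#3.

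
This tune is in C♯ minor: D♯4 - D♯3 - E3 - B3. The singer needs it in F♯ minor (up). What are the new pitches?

C♯ minor to F♯ minor up is a perfect fourth, so every note moves up by that interval.
D#4 → G#4
D#3 → G#3
E3 → A3
B3 → E4

G#4 G#3 A3 E4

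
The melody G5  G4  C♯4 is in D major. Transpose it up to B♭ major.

Eb6 Eb5 A4

From D up to B♭ is a minor sixth; apply that to each pitch.
G5 gives Eb6
G4 gives Eb5
C#4 gives A4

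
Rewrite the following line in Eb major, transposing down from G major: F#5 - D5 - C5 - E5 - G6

From G down to Eb is a major third; apply that to each pitch.
F#5 gives D5
D5 gives Bb4
C5 gives Ab4
E5 gives C5
G6 gives Eb6

D5 Bb4 Ab4 C5 Eb6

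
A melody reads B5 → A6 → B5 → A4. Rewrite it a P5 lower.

E5 D6 E5 D4

B5 -> E5
A6 -> D6
B5 -> E5
A4 -> D4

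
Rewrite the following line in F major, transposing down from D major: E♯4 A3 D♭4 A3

G#3 C3 Fb3 C3

From D down to F is a major sixth; apply that to each pitch.
E#4 -> G#3
A3 -> C3
Db4 -> Fb3
A3 -> C3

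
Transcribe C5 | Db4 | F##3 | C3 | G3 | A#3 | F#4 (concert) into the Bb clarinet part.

D5 Eb4 G##3 D3 A3 B#3 G#4

The Bb clarinet sounds a major second below written, so the written part must be a major second above concert — transpose each note up.
C5 to D5
Db4 to Eb4
F##3 to G##3
C3 to D3
G3 to A3
A#3 to B#3
F#4 to G#4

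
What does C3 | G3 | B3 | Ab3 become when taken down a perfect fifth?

F2 C3 E3 Db3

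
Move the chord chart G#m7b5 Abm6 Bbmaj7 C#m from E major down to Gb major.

Bbm7b5 Cbbm6 Dbbmaj7 Ebm

E major down to Gb major is an augmented sixth; each chord root moves by that interval while the quality stays the same.
G#m7b5: root G# down an augmented sixth → Bb, giving Bbm7b5.
Abm6: root Ab down an augmented sixth → Cbb, giving Cbbm6.
Bbmaj7: root Bb down an augmented sixth → Dbb, giving Dbbmaj7.
C#m: root C# down an augmented sixth → Eb, giving Ebm.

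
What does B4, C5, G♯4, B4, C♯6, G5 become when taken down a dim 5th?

E#4 F#4 C##4 E#4 F##5 C#5

B4 to E#4
C5 to F#4
G#4 to C##4
B4 to E#4
C#6 to F##5
G5 to C#5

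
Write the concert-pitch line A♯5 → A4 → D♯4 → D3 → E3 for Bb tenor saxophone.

B#6 B5 E#5 E4 F#4

Written C4 sounds as Bb2 on the Bb tenor saxophone, so concert pitches are written a major ninth up.
A#5 becomes B#6
A4 becomes B5
D#4 becomes E#5
D3 becomes E4
E3 becomes F#4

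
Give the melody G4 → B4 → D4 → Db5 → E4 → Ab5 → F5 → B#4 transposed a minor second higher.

Ab4 C5 Eb4 Ebb5 F4 Bbb5 Gb5 C#5

G4: a second up reaches A, and 1 semitone makes it Ab4.
A minor second up from B4 gives C5.
D4 up a minor second is Eb4.
Db5: a second up reaches E, and 1 semitone makes it Ebb5.
A minor second up from E4 gives F4.
Ab5 up a minor second is Bbb5.
F5: a second up reaches G, and 1 semitone makes it Gb5.
A minor second up from B#4 gives C#5.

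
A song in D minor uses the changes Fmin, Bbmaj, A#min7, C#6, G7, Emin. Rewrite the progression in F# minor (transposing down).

Amin Dmaj C##min7 E#6 B7 G#min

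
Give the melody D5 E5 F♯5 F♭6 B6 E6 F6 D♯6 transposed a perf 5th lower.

G4 A4 B4 Bbb5 E6 A5 Bb5 G#5

D5 → G4
E5 → A4
F#5 → B4
Fb6 → Bbb5
B6 → E6
E6 → A5
F6 → Bb5
D#6 → G#5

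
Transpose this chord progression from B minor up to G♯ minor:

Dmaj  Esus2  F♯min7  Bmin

Bmaj C#sus2 D#min7 G#min

B minor up to G♯ minor is a major sixth; each chord root moves by that interval while the quality stays the same.
Dmaj: root D up a major sixth → B, giving Bmaj.
Esus2: root E up a major sixth → C#, giving C#sus2.
F♯min7: root F♯ up a major sixth → D#, giving D#min7.
Bmin: root B up a major sixth → G#, giving G#min.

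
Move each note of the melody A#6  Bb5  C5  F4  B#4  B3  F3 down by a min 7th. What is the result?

B#5 C5 D4 G3 C##4 C#3 G2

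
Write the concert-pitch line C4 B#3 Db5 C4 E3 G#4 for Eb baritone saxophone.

The Eb baritone saxophone sounds a major thirteenth below written, so the written part must be a major thirteenth above concert — transpose each note up.
C4 gives A5
B#3 gives G##5
Db5 gives Bb6
C4 gives A5
E3 gives C#5
G#4 gives E#6

A5 G##5 Bb6 A5 C#5 E#6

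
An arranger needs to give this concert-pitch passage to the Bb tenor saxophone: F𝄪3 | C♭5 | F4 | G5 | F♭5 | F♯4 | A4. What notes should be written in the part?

G##4 Db6 G5 A6 Gb6 G#5 B5

Written C4 sounds as Bb2 on the Bb tenor saxophone, so concert pitches are written a major ninth up.
F##3 to G##4
Cb5 to Db6
F4 to G5
G5 to A6
Fb5 to Gb6
F#4 to G#5
A4 to B5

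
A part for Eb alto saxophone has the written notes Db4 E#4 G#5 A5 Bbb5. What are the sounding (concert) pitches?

Fb3 G#3 B4 C5 Dbb5

The Eb alto saxophone sounds a major sixth below written, so transpose each written note down a major sixth.
Db4 gives Fb3
E#4 gives G#3
G#5 gives B4
A5 gives C5
Bbb5 gives Dbb5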